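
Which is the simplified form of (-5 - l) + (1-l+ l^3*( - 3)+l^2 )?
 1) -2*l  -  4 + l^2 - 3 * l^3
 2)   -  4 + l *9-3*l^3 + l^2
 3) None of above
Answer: 1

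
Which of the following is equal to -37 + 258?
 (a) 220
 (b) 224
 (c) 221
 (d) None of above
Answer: c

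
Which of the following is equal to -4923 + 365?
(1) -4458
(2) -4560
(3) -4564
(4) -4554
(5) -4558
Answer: 5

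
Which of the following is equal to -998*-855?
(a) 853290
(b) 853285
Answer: a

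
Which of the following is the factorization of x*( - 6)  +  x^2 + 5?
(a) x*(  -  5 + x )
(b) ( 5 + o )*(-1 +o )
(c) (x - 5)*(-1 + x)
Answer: c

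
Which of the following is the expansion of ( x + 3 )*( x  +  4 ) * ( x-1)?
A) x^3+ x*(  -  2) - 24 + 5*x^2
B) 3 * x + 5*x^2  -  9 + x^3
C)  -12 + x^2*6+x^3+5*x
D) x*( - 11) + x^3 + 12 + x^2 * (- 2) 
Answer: C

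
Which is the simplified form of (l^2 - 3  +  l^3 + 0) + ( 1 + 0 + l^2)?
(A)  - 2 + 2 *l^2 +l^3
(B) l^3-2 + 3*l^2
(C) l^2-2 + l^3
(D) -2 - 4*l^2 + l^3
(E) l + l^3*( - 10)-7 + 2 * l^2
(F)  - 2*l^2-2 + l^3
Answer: A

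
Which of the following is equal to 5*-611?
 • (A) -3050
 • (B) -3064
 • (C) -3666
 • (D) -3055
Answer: D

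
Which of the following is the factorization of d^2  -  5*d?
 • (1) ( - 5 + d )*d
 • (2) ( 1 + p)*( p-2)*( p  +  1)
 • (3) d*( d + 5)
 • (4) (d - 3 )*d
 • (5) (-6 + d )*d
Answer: 1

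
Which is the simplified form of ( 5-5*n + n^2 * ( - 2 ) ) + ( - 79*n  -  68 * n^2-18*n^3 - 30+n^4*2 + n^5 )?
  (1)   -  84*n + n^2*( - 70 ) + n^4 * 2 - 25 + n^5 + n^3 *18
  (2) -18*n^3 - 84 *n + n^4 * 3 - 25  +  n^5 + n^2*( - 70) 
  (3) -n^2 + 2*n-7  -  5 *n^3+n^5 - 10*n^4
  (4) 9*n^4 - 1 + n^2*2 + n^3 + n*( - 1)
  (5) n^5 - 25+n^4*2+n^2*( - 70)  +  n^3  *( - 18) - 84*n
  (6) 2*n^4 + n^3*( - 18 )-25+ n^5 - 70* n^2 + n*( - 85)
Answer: 5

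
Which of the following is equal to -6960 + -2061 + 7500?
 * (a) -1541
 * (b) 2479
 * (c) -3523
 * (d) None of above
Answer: d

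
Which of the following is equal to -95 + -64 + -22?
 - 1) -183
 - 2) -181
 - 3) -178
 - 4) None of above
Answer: 2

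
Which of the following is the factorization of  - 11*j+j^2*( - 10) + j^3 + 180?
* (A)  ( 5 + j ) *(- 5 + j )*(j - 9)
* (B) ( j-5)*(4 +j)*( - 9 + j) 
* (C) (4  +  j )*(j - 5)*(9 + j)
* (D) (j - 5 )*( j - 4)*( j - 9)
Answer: B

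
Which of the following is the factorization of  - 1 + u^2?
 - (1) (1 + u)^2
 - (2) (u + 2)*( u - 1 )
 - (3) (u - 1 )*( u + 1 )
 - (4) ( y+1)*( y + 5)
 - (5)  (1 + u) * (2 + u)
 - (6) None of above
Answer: 3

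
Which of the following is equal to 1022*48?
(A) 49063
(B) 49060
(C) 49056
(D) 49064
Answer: C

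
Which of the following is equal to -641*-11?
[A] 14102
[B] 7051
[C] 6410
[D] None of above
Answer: B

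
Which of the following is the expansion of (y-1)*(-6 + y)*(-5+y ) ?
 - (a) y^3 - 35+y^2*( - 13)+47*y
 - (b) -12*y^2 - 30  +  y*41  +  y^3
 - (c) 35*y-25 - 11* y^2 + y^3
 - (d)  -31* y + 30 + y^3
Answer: b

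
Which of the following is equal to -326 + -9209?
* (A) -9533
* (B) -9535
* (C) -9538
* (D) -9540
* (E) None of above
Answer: B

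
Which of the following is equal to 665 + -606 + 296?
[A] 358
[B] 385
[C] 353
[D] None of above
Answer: D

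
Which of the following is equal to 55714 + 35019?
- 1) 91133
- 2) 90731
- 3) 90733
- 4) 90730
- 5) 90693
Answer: 3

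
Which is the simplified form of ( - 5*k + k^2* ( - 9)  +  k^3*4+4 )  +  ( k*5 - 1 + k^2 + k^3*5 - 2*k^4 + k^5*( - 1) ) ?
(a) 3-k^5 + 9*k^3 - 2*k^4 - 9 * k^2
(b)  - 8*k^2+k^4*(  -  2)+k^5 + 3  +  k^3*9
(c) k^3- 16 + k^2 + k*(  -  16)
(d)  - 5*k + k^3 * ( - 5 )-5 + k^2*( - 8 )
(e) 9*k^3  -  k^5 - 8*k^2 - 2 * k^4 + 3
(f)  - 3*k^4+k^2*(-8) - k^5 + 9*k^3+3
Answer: e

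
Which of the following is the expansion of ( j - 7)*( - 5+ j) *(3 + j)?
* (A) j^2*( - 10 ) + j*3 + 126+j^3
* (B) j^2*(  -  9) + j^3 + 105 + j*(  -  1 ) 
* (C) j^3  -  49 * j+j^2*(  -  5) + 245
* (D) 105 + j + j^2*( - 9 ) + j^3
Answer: B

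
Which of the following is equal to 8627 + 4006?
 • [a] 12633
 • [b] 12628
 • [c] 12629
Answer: a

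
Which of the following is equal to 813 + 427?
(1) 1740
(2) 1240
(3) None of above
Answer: 2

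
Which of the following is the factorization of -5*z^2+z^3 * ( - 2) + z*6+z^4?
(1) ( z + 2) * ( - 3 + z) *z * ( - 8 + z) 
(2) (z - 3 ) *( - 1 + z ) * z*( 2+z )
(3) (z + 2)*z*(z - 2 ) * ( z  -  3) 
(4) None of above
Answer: 2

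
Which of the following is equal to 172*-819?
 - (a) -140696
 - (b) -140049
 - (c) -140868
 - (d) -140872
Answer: c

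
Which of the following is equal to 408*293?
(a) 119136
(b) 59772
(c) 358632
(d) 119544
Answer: d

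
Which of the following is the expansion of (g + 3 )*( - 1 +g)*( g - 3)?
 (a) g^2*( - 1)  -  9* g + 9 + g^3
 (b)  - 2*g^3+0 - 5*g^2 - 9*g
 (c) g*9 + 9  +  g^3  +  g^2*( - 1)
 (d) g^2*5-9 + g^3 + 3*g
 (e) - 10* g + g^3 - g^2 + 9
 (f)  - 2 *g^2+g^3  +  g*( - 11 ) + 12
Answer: a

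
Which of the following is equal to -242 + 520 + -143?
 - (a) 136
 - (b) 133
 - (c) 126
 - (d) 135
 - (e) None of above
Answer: d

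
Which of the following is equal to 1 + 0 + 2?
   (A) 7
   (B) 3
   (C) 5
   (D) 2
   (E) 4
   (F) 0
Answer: B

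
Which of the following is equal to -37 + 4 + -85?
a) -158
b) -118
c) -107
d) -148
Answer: b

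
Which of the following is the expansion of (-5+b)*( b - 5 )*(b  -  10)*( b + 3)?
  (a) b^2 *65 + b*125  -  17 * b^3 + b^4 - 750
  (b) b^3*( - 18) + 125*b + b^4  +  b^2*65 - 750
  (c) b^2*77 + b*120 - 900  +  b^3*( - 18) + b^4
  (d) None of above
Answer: a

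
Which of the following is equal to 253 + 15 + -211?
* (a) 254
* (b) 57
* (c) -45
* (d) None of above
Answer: b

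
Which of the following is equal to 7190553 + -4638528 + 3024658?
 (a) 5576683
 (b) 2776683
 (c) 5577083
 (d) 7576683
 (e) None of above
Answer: a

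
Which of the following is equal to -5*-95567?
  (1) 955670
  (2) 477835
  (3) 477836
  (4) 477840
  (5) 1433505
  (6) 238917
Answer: 2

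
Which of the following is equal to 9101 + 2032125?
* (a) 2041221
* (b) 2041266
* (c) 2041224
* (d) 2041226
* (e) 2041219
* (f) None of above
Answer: d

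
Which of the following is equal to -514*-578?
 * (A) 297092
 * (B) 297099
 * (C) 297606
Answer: A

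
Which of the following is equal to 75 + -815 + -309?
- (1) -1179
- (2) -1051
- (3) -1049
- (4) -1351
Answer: 3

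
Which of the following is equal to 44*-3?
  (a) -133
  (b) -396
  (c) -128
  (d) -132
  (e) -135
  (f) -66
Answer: d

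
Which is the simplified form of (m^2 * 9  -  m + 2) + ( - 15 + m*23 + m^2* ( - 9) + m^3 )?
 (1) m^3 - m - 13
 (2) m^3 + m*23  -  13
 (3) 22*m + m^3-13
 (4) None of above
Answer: 3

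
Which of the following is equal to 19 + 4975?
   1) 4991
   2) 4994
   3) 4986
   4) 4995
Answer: 2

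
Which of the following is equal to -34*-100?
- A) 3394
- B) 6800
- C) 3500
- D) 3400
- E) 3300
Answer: D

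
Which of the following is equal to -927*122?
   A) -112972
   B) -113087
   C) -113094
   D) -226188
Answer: C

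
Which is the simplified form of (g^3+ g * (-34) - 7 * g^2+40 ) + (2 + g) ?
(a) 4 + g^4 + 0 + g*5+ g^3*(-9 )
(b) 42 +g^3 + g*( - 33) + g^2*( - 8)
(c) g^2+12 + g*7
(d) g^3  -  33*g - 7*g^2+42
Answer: d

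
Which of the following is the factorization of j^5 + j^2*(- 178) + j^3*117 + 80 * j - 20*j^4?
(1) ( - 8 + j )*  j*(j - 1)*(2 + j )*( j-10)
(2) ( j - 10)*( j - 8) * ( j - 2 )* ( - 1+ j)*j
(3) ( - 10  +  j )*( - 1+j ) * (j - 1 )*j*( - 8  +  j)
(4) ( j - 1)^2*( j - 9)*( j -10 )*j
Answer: 3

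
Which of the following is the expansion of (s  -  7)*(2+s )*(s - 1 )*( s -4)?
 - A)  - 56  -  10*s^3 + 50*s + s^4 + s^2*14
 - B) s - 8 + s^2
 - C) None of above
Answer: C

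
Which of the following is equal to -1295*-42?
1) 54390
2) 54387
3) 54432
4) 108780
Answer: 1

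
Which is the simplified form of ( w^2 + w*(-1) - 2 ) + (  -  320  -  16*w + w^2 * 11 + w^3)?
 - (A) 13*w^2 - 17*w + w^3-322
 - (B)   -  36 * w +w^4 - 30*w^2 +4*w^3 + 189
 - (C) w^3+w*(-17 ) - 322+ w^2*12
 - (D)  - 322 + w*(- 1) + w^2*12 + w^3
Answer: C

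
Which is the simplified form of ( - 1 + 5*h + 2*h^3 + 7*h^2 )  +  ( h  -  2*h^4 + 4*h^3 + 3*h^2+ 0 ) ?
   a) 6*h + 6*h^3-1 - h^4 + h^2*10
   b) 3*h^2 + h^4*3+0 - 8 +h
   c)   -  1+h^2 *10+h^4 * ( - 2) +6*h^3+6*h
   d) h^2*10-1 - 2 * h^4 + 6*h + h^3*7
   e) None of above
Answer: c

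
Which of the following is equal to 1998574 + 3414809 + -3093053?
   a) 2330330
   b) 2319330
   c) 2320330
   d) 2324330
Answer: c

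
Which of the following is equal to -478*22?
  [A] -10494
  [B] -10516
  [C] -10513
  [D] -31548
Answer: B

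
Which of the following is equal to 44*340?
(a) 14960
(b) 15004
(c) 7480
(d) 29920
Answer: a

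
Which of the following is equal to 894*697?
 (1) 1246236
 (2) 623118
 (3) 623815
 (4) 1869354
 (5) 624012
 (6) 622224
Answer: 2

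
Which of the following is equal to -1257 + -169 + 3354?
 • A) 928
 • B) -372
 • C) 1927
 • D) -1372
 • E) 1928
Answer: E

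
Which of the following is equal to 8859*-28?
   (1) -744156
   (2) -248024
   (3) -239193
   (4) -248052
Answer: 4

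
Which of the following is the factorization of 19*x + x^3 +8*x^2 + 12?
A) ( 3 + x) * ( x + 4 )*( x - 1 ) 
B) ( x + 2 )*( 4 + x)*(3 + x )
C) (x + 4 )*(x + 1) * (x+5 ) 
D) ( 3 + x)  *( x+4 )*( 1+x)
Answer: D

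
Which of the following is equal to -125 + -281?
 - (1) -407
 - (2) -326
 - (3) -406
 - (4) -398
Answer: 3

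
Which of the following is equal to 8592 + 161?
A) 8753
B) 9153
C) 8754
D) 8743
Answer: A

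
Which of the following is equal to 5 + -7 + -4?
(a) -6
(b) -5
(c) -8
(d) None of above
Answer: a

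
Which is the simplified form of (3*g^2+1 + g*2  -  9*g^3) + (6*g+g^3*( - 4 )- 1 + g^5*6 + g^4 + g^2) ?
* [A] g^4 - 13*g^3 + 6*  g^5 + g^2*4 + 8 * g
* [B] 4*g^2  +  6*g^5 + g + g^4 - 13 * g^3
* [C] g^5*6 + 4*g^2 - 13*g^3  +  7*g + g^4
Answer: A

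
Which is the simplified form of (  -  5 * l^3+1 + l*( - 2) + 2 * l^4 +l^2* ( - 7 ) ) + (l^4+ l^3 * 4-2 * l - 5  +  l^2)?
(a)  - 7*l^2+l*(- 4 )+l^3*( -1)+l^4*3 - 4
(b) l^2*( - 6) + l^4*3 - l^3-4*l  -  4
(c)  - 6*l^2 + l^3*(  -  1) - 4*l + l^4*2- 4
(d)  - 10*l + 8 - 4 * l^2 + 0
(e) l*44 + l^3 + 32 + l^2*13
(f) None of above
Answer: b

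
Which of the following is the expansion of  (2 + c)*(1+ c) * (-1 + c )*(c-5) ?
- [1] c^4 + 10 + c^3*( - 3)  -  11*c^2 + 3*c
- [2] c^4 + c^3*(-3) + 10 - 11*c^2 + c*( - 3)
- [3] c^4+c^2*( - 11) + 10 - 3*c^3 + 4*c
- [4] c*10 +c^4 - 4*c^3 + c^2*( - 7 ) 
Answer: 1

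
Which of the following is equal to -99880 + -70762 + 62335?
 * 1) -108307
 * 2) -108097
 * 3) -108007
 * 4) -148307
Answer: 1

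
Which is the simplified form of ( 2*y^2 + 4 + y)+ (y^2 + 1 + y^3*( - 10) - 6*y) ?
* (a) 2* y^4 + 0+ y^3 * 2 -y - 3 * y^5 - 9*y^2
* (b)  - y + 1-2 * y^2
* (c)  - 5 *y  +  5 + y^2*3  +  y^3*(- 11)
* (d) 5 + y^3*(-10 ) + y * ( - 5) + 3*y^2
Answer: d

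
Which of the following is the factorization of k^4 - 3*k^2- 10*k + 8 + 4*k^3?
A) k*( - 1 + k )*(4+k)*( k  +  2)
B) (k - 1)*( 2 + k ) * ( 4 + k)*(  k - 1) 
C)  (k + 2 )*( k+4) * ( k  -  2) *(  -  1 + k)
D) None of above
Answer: B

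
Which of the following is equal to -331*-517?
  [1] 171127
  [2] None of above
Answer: 1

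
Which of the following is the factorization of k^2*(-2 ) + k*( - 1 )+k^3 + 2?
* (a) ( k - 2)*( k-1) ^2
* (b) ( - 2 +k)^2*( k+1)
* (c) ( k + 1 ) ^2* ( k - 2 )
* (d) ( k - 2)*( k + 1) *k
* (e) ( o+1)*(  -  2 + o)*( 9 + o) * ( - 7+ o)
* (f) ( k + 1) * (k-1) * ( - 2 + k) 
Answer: f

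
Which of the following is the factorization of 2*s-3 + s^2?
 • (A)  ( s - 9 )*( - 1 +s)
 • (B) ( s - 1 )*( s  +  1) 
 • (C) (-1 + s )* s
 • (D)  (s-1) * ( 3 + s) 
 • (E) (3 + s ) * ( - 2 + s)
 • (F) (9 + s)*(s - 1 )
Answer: D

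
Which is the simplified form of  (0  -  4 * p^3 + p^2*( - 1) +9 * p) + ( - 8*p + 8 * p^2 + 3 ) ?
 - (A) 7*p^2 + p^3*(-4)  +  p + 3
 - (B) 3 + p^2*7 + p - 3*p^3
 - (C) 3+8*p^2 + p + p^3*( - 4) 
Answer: A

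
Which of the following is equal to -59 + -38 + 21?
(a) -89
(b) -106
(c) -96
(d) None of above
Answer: d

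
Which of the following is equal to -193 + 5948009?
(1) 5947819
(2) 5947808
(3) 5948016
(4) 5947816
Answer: 4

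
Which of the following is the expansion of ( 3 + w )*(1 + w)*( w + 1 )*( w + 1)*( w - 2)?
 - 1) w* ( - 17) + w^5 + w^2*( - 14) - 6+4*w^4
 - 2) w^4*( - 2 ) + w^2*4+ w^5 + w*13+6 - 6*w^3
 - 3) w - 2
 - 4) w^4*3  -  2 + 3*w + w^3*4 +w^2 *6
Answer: 1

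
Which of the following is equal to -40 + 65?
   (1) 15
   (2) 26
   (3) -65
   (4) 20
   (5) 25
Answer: 5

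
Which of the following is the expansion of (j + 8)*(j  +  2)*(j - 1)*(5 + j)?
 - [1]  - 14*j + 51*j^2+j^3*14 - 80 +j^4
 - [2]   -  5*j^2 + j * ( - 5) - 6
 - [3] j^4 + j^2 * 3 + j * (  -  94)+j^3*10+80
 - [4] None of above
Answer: 4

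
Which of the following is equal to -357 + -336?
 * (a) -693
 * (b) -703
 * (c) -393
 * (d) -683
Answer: a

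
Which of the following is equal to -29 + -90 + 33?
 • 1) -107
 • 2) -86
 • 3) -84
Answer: 2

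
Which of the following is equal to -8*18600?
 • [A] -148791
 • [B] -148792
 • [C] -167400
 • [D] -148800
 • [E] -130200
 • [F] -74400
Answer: D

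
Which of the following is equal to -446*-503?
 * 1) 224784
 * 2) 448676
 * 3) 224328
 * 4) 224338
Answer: 4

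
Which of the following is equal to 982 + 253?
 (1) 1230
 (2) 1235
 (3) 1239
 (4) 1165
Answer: 2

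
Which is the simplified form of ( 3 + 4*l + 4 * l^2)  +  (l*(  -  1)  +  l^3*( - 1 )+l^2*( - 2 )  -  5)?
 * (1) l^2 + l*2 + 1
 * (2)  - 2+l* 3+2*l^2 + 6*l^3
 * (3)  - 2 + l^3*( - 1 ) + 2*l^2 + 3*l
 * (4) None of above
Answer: 3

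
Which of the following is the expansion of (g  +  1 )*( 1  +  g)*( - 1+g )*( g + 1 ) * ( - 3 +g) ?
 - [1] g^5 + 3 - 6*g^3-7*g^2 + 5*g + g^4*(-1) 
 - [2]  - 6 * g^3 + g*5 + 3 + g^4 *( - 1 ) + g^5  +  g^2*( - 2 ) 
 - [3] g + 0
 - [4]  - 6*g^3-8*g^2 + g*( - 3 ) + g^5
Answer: 2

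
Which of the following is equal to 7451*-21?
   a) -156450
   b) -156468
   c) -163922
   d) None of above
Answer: d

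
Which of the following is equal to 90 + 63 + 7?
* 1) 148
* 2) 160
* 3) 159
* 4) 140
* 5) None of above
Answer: 2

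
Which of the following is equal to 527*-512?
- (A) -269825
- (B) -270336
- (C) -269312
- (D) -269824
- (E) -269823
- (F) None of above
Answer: D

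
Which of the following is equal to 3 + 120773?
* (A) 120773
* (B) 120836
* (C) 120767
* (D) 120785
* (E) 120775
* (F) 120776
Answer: F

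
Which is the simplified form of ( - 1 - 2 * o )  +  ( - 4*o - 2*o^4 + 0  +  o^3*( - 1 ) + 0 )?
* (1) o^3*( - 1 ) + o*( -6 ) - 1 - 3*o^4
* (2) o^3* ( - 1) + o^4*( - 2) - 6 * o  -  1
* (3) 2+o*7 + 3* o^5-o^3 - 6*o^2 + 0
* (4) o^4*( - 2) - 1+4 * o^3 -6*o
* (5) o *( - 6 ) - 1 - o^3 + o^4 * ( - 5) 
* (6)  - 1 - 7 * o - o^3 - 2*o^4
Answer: 2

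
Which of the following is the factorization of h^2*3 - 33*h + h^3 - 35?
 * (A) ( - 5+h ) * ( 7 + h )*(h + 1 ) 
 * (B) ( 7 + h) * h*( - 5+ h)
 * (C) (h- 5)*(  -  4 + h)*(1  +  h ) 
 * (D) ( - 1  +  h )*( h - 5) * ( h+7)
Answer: A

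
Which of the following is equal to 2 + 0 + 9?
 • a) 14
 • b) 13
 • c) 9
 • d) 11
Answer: d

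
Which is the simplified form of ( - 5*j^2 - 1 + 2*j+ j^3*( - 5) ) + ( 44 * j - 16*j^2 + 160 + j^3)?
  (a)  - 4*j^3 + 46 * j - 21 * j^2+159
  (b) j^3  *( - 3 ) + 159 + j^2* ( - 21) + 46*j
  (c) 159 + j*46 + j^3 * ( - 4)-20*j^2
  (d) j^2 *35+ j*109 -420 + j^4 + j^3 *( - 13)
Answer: a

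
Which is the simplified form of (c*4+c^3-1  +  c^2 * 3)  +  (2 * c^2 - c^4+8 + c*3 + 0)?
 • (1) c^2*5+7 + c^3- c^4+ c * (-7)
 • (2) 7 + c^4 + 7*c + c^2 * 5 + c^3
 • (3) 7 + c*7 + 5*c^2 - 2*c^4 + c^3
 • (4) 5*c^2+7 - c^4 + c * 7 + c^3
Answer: 4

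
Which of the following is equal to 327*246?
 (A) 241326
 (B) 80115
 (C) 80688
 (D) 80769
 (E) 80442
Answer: E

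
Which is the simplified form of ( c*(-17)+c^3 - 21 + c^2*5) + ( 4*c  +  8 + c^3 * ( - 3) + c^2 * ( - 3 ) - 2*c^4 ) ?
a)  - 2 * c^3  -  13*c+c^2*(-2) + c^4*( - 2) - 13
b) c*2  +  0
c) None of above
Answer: c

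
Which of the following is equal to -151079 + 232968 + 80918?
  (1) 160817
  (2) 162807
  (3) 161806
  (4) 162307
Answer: 2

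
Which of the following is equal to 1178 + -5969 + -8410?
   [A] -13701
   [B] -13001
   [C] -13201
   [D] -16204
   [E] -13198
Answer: C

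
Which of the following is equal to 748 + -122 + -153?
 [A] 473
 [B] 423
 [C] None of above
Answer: A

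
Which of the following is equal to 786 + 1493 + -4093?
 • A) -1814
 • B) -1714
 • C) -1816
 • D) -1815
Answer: A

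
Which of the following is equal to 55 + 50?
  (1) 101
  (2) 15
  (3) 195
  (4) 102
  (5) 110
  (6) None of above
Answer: 6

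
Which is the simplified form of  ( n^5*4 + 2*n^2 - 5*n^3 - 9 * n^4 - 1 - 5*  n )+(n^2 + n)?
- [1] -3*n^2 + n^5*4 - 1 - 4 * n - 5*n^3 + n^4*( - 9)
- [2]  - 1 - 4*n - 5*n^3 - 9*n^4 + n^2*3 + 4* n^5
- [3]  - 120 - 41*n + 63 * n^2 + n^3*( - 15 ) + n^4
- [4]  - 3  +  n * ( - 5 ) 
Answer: 2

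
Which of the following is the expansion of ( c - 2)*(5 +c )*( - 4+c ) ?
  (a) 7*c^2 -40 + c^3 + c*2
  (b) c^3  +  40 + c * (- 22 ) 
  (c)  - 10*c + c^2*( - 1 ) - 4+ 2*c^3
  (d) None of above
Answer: d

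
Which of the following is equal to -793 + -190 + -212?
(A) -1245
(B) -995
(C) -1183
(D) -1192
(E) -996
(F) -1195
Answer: F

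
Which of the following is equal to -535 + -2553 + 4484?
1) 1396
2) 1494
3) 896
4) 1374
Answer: 1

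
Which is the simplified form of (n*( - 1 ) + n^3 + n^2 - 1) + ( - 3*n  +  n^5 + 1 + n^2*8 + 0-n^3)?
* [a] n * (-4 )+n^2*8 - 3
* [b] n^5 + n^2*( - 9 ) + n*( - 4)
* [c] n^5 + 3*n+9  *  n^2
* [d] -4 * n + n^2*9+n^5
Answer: d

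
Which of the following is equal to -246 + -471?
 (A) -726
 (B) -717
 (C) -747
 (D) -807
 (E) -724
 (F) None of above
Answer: B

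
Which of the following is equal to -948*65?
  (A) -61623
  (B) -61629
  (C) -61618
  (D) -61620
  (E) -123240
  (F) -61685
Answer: D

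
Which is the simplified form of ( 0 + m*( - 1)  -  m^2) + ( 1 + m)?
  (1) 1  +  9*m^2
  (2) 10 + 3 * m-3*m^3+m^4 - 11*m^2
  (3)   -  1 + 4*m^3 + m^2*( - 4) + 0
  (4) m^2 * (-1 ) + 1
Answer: 4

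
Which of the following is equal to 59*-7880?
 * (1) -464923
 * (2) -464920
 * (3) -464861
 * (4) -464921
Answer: 2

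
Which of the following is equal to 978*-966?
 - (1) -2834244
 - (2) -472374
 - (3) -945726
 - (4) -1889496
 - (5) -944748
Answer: 5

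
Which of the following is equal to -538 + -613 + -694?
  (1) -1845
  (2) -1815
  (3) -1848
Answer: 1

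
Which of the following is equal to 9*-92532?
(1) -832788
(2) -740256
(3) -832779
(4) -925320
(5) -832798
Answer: 1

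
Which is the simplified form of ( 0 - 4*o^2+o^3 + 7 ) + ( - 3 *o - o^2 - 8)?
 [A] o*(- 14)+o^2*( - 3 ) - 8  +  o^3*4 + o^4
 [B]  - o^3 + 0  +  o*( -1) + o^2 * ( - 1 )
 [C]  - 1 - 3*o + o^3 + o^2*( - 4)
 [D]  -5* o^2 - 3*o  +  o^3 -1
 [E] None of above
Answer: D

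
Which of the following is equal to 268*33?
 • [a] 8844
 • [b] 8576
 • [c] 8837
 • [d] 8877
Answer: a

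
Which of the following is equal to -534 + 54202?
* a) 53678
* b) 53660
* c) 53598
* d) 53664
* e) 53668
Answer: e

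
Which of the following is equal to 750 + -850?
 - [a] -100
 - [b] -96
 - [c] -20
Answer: a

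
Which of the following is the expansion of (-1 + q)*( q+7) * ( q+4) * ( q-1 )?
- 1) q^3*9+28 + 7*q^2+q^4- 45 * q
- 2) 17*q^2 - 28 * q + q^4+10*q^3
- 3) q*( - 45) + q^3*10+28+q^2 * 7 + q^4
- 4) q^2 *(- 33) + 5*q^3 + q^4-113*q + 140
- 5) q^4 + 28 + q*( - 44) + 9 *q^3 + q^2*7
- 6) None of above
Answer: 1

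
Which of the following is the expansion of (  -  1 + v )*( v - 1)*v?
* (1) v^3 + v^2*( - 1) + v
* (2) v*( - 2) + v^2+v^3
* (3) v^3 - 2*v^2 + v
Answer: 3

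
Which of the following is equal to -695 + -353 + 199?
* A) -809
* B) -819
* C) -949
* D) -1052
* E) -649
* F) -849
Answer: F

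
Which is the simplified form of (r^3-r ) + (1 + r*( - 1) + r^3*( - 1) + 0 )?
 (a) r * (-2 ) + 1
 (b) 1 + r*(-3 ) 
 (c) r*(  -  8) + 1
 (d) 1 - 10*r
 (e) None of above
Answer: a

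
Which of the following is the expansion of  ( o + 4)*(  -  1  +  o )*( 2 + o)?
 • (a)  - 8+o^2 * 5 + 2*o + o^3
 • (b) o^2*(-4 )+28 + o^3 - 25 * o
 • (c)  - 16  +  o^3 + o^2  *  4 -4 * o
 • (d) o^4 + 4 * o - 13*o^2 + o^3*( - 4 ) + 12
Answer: a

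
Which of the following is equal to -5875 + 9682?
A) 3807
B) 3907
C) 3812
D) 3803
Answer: A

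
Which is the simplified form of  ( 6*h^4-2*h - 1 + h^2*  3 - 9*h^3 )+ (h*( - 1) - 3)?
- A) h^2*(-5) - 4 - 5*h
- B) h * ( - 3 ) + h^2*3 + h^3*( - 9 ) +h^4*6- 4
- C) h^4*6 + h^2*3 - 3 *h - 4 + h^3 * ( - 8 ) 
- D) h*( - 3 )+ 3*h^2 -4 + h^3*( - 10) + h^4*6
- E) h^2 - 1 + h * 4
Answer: B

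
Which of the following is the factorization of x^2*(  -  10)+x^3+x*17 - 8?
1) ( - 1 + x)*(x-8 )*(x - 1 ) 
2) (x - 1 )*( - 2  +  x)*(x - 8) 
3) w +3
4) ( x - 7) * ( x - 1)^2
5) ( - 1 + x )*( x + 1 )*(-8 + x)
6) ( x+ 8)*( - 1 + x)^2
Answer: 1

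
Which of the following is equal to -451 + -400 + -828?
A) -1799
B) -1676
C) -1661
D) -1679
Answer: D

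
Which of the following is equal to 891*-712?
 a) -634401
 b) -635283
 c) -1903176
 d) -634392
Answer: d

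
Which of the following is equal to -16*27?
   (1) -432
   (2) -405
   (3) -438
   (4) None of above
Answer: 1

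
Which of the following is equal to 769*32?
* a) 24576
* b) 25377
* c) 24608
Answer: c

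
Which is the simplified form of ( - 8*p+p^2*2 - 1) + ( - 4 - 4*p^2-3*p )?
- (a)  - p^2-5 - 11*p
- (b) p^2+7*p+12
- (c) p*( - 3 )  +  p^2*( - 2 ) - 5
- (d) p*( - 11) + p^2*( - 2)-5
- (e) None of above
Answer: d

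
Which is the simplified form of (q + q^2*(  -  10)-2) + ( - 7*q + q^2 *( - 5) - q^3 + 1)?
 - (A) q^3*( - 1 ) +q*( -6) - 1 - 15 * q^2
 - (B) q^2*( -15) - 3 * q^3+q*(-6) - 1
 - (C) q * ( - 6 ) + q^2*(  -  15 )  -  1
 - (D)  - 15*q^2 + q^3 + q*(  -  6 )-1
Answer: A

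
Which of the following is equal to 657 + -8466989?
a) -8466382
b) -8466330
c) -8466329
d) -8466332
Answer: d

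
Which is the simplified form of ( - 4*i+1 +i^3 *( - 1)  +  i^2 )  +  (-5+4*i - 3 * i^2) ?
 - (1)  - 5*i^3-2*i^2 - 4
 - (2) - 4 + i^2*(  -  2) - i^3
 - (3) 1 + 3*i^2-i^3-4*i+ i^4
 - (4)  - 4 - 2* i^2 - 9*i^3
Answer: 2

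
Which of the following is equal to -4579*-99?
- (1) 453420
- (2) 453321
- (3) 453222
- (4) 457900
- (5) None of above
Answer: 2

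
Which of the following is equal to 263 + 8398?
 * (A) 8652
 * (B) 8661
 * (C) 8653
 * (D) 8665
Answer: B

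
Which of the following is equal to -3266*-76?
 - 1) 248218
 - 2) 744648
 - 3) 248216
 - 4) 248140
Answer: 3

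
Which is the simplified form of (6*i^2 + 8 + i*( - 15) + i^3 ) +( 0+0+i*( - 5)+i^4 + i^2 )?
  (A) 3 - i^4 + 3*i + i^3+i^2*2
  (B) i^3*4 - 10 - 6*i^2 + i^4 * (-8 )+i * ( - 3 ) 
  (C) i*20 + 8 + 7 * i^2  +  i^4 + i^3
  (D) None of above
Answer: D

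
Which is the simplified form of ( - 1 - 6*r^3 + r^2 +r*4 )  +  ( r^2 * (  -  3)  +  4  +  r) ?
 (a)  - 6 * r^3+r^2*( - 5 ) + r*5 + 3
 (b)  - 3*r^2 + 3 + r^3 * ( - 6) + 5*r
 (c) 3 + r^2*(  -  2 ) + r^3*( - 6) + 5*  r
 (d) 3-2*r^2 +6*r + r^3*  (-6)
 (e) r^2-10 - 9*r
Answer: c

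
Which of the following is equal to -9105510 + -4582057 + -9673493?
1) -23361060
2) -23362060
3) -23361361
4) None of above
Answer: 1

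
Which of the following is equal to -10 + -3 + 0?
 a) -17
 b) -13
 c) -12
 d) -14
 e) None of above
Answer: b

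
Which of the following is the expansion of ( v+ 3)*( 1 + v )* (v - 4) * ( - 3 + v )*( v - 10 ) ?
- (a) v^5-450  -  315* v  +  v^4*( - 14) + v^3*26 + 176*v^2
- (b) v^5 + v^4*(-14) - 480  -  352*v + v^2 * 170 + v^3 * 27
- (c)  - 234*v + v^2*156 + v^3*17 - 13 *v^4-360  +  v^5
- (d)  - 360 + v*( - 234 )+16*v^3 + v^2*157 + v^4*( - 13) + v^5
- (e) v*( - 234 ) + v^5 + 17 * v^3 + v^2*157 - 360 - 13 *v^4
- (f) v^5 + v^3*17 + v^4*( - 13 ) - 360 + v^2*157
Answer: e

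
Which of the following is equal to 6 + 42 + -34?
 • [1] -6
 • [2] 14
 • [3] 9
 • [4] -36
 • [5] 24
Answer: 2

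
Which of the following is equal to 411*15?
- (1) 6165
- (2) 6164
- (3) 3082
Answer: 1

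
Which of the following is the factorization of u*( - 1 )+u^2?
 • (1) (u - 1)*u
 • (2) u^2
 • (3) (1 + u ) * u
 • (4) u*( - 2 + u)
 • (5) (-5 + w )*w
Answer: 1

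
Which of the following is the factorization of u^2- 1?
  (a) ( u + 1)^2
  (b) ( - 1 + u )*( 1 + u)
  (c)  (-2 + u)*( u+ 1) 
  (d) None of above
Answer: b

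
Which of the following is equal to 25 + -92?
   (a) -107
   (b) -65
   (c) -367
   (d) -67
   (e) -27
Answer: d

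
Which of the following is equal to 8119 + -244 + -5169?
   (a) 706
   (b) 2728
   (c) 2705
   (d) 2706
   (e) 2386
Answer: d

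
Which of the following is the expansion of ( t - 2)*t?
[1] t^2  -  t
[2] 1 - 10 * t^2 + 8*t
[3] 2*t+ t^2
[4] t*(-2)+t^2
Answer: 4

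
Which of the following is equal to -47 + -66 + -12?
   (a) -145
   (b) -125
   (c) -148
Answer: b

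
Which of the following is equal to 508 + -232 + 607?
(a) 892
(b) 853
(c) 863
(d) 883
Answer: d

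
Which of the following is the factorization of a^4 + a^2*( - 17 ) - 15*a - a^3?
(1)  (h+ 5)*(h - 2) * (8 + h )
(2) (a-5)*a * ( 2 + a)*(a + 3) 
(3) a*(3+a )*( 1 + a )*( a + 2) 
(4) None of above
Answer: 4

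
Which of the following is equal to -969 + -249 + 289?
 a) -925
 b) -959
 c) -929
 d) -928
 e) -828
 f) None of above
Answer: c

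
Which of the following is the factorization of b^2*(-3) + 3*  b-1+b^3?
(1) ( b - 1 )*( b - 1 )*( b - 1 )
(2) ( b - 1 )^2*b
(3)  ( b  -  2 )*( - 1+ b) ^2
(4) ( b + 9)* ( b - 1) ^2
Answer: 1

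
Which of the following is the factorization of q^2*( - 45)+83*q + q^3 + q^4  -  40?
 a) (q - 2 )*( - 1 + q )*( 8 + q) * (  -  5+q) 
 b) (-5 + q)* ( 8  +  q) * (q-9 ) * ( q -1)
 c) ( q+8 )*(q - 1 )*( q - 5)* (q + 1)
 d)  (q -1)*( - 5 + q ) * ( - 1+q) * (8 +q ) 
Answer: d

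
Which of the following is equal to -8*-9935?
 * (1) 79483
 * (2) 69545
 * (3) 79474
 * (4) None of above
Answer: 4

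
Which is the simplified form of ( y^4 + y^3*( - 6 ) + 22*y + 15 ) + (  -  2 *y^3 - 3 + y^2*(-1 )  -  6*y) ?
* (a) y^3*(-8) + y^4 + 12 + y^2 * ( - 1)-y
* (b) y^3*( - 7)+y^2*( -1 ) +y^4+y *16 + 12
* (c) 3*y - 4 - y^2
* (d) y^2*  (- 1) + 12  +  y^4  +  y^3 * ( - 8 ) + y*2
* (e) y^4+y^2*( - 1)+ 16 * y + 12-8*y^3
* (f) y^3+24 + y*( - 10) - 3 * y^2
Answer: e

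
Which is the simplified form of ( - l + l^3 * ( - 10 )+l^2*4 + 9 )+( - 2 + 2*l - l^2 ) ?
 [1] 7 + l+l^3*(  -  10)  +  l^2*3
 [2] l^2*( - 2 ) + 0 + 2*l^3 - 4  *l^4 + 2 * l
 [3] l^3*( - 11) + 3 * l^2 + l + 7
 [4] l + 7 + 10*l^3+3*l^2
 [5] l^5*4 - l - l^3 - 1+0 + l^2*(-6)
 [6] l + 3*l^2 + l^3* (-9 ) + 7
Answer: 1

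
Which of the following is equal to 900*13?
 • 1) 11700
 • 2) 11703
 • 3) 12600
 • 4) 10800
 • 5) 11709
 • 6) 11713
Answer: 1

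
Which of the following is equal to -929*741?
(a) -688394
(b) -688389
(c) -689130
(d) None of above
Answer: b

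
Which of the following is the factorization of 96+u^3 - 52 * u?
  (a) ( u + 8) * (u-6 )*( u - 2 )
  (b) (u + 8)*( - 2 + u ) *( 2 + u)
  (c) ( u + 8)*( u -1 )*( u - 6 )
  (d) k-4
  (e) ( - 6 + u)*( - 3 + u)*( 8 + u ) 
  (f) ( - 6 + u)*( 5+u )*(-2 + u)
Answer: a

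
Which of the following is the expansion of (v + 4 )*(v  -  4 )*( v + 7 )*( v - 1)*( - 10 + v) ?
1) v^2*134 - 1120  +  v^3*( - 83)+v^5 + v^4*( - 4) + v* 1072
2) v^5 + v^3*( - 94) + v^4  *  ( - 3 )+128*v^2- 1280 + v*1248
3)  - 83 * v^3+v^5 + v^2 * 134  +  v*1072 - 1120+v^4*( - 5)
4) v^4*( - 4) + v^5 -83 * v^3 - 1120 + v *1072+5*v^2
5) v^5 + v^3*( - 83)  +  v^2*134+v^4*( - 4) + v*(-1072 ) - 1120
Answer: 1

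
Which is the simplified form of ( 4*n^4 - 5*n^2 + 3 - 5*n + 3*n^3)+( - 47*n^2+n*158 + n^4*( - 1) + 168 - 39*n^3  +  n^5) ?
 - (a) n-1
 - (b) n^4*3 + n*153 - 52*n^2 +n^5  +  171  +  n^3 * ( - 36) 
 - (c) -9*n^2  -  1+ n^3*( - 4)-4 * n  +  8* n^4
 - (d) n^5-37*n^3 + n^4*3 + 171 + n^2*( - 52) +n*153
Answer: b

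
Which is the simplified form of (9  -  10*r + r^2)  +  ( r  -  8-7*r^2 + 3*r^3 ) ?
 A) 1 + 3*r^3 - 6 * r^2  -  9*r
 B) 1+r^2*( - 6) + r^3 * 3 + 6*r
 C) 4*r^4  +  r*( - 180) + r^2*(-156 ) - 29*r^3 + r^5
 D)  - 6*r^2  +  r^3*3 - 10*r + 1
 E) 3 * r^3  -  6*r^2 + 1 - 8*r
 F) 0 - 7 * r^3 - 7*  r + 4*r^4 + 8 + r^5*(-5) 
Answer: A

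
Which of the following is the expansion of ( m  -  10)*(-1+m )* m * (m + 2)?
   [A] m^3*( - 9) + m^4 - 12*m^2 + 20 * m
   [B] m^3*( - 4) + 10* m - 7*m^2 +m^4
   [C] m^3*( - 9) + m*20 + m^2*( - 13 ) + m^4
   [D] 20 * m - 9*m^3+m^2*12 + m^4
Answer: A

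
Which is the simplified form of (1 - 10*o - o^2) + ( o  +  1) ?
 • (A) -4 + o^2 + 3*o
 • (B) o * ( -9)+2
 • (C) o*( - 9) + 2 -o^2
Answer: C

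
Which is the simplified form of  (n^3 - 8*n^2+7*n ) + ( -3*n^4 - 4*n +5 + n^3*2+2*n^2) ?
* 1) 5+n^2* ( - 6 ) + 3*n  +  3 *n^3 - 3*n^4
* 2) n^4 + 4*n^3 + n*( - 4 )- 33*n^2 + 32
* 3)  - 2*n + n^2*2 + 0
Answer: 1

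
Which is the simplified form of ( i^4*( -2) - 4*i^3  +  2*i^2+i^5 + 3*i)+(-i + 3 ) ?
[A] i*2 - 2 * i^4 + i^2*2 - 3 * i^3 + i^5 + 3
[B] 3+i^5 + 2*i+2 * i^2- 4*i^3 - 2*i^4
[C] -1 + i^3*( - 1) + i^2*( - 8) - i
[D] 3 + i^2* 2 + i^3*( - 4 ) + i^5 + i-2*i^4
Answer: B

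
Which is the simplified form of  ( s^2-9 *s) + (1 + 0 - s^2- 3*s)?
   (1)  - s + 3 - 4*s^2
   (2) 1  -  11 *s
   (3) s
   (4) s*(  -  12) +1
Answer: 4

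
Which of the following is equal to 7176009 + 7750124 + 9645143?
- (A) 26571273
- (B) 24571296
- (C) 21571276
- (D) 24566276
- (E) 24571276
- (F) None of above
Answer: E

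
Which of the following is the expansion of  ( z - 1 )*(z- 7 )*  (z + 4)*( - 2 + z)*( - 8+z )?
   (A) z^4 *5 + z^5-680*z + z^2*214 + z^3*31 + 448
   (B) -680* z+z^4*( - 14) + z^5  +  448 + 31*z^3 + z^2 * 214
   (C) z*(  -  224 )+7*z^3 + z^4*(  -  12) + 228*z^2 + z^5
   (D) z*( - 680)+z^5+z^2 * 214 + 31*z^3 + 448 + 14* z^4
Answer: B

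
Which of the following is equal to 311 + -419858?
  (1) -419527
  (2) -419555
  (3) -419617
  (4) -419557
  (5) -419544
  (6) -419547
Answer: 6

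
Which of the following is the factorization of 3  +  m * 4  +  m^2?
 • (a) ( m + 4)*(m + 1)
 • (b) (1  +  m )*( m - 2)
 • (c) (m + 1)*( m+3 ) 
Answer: c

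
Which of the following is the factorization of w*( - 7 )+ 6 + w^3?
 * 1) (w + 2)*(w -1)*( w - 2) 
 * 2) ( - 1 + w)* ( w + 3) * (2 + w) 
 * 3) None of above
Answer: 3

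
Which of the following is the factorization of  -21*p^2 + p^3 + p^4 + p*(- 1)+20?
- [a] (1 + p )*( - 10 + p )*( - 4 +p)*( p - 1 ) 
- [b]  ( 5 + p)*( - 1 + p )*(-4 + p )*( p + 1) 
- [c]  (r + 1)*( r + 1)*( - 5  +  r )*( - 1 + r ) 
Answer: b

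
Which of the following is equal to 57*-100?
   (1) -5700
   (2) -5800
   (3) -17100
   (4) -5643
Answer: 1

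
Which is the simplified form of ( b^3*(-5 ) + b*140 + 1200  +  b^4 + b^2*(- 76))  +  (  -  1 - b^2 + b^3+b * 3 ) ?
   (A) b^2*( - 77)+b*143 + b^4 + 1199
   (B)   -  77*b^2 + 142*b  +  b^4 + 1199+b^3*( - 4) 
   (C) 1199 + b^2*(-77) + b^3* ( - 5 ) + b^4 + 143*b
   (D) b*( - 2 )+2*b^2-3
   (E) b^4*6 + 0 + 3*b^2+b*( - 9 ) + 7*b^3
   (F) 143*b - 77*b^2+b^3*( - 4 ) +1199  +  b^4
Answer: F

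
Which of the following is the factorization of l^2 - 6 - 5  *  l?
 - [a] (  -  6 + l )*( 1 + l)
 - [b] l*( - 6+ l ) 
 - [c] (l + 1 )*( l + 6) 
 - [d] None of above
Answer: a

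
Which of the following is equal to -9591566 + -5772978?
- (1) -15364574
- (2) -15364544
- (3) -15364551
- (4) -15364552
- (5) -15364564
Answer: 2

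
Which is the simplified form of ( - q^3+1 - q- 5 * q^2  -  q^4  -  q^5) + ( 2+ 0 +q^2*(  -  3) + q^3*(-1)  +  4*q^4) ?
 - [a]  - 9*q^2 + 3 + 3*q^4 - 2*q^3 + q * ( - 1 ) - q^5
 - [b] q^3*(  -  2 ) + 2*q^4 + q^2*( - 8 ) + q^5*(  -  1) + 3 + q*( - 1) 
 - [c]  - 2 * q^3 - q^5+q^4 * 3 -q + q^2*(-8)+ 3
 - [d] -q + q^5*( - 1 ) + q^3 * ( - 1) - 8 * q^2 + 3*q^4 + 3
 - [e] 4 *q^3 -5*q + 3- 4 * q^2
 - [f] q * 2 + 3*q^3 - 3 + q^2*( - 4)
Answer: c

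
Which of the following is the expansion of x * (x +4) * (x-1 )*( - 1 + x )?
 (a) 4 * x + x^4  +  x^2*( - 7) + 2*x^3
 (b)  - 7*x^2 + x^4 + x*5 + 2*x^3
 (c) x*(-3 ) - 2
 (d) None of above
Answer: a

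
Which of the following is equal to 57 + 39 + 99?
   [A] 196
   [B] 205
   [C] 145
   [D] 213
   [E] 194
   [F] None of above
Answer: F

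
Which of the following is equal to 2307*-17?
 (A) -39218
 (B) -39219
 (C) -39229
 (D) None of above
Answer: B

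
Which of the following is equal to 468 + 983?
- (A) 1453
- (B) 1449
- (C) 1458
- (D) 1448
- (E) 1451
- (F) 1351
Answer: E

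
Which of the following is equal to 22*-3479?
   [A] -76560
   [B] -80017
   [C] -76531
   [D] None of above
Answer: D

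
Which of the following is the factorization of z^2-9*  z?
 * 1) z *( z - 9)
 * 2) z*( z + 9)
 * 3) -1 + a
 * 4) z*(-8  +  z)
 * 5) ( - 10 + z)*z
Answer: 1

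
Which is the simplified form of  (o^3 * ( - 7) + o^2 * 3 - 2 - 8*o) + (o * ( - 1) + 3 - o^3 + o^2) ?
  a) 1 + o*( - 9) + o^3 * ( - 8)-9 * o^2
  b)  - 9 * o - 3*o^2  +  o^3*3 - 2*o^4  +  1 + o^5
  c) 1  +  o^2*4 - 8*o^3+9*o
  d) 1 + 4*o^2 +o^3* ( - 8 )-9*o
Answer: d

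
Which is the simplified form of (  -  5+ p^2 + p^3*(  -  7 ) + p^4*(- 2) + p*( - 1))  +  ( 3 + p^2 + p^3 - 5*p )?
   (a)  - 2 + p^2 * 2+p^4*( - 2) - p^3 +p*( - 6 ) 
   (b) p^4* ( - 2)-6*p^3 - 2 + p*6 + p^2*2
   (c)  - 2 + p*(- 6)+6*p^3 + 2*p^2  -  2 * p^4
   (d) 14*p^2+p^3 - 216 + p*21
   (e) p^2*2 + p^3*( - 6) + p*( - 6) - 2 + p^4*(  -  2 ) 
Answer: e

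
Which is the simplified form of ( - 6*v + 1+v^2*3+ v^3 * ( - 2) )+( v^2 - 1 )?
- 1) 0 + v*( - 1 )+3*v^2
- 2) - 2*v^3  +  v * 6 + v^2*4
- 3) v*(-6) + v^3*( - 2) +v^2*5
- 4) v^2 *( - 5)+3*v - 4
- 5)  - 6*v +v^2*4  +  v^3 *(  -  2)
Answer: 5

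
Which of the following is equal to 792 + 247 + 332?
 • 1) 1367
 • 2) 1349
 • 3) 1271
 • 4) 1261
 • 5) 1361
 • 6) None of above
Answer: 6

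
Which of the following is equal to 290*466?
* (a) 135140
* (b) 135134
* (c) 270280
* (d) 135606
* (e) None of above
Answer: a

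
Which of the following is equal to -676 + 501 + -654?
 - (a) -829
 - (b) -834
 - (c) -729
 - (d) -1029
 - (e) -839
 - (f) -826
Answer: a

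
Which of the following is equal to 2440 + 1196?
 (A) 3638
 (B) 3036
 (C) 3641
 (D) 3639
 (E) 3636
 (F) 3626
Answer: E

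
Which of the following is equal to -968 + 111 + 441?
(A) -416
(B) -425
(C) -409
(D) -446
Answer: A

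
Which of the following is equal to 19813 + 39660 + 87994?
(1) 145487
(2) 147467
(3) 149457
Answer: 2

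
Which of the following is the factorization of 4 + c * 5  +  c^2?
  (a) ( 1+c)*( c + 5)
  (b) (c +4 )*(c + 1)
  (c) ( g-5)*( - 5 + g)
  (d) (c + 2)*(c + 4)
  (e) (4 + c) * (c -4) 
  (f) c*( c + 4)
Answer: b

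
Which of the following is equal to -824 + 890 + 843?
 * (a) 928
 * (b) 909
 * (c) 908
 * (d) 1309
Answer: b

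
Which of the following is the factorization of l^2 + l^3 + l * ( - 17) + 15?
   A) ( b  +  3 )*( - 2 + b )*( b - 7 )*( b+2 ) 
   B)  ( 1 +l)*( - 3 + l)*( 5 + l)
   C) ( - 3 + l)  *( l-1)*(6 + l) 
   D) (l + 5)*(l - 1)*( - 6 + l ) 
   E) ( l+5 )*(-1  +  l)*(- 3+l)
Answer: E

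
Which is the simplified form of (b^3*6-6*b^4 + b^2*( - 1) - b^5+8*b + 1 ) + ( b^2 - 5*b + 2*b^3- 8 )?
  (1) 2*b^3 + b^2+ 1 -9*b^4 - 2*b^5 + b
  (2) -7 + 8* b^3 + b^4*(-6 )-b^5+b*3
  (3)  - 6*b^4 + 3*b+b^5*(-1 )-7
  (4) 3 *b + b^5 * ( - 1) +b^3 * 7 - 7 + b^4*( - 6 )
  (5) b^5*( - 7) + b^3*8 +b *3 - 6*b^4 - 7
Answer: 2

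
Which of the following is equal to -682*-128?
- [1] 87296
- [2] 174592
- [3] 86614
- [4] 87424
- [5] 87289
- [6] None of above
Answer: 1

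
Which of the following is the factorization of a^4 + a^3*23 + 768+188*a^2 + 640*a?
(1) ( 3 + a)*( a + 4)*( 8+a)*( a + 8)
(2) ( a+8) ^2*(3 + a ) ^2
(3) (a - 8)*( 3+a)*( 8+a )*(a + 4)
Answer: 1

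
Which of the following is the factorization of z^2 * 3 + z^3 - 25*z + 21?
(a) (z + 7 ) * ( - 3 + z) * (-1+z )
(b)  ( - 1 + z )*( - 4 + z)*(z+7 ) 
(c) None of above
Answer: a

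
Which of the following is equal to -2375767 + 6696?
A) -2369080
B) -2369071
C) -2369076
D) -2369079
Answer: B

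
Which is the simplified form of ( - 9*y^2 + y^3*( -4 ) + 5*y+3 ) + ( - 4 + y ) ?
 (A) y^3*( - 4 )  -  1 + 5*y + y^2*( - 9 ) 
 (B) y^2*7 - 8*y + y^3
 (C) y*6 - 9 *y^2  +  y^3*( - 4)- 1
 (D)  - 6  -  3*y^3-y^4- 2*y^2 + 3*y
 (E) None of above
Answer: C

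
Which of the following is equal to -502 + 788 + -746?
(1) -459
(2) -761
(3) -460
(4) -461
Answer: 3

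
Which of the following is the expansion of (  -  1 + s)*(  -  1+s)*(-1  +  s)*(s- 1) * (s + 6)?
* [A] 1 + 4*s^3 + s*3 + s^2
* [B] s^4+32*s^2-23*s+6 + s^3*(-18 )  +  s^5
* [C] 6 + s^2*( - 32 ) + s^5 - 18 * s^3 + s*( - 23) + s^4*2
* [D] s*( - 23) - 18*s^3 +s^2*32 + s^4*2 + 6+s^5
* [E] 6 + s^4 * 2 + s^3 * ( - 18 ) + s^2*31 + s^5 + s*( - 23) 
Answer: D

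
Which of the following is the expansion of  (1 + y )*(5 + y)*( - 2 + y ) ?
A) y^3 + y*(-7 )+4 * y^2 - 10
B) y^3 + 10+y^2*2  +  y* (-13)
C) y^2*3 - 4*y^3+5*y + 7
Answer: A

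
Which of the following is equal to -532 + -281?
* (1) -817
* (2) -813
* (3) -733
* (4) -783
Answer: 2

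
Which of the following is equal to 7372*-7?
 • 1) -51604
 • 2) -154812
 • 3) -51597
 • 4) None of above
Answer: 1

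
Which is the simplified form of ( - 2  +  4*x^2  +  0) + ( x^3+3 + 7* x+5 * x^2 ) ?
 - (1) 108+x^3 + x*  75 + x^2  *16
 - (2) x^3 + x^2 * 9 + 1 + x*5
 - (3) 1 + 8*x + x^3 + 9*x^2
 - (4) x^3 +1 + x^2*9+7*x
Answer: 4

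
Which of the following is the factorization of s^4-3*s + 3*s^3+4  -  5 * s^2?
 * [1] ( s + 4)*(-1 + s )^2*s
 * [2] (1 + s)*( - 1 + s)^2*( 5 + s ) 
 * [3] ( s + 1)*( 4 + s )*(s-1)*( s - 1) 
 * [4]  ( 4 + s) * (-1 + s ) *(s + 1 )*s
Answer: 3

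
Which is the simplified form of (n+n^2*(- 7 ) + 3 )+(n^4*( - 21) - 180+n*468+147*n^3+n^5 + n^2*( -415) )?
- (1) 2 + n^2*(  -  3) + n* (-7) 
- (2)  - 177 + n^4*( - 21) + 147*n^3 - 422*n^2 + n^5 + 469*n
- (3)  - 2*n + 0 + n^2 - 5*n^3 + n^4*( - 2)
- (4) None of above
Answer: 2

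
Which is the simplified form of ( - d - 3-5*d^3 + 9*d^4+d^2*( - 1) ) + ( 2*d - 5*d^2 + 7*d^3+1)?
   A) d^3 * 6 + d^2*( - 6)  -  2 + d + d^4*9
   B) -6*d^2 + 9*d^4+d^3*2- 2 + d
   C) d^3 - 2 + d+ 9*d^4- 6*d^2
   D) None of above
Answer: B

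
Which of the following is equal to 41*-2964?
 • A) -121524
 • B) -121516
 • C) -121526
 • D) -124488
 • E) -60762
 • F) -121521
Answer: A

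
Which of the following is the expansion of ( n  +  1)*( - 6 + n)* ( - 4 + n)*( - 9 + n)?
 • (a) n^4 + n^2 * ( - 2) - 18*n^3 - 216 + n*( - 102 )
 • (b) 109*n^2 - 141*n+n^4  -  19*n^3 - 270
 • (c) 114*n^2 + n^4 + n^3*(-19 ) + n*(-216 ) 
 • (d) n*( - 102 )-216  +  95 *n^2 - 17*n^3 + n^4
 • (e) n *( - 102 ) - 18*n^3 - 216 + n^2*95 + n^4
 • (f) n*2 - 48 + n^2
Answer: e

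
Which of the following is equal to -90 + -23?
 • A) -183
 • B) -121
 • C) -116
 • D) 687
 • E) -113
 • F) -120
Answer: E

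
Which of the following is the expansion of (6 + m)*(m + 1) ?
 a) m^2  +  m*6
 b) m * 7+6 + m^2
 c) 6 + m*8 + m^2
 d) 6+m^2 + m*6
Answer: b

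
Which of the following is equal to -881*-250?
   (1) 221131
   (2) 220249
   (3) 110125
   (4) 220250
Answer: 4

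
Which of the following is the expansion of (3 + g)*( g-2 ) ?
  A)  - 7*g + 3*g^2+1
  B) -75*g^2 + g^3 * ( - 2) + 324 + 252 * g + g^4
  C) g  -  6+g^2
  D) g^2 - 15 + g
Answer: C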